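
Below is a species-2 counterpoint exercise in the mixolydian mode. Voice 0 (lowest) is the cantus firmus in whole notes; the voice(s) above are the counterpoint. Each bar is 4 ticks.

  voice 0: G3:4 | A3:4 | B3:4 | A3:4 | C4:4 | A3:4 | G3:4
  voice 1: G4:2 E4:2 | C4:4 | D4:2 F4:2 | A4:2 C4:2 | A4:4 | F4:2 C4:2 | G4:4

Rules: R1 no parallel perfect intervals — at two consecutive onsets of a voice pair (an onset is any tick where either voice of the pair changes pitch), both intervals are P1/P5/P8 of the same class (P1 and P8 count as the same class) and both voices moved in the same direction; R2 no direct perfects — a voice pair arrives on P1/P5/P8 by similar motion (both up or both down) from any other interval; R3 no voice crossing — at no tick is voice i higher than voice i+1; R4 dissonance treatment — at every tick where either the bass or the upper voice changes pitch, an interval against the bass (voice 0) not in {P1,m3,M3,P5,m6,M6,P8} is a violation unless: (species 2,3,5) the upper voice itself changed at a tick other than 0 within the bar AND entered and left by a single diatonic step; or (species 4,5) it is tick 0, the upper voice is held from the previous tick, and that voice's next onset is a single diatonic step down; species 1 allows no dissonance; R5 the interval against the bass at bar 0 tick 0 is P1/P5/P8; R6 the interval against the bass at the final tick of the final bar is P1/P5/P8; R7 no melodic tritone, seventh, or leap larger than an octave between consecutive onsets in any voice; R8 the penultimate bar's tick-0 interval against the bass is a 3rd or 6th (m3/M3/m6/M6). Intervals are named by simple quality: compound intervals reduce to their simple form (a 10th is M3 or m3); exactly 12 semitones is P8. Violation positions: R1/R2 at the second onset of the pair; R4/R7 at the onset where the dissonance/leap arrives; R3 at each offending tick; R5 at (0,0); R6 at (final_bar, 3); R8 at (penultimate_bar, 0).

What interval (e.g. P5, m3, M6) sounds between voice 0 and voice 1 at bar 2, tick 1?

voice 0=B3 voice 1=D4 -> m3

m3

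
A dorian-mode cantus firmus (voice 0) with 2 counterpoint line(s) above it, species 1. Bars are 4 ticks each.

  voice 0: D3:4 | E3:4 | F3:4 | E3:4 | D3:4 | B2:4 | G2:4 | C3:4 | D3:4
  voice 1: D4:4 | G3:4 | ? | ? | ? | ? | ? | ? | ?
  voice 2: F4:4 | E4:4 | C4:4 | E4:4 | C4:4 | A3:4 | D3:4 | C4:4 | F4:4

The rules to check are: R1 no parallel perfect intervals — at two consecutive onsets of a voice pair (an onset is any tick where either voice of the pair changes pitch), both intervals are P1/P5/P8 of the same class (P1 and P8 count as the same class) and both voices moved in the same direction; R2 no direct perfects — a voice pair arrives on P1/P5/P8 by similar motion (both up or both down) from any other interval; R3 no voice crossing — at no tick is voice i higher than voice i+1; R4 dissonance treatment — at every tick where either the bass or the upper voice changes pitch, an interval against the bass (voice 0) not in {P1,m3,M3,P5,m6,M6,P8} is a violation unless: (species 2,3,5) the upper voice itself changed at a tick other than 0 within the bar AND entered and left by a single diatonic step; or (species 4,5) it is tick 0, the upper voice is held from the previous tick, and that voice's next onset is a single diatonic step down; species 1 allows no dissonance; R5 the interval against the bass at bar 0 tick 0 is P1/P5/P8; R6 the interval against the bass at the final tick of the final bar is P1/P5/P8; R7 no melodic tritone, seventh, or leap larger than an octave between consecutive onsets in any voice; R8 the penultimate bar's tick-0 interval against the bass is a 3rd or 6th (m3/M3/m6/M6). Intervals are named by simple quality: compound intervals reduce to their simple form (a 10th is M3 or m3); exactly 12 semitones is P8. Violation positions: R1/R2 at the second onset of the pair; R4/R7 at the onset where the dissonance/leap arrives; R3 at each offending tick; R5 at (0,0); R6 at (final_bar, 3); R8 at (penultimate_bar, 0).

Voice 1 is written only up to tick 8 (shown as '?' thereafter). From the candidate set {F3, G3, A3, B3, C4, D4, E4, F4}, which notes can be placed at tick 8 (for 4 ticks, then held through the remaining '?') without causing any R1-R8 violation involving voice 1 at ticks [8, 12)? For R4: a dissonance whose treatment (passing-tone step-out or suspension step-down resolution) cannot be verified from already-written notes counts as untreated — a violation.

F3: violates R2
G3: violates R4
A3: legal
B3: violates R4
C4: violates R2
D4: violates R3
E4: violates R3,R4
F4: violates R2,R3,R7

{A3}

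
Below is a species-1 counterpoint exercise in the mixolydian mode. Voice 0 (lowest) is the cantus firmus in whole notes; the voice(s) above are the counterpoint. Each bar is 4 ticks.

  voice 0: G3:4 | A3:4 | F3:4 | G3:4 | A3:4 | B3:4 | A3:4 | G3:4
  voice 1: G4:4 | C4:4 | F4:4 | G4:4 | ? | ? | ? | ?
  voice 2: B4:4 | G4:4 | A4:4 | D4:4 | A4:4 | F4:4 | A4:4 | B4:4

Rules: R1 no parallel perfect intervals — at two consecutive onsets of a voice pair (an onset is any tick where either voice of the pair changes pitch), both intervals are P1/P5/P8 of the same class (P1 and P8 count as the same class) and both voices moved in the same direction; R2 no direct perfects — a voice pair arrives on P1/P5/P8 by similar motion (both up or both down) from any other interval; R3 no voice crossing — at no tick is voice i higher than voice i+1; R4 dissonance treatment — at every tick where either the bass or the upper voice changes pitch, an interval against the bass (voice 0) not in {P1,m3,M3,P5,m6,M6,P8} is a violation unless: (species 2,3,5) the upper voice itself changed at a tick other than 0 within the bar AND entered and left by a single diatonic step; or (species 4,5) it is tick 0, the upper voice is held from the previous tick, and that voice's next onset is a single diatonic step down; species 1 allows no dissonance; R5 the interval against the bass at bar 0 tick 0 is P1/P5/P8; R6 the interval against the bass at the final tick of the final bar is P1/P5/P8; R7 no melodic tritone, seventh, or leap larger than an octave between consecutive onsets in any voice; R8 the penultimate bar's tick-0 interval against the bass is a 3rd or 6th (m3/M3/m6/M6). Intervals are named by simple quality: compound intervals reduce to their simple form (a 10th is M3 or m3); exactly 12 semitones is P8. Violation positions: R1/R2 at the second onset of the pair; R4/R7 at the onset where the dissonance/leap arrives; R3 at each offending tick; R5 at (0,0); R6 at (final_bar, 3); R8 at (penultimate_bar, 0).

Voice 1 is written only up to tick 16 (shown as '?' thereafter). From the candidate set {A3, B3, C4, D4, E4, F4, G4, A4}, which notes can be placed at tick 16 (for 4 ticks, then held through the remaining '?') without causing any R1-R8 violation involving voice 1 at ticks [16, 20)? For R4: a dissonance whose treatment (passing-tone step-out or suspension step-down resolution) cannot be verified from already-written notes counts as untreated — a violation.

A3: violates R7
B3: violates R4
C4: legal
D4: violates R4
E4: legal
F4: legal
G4: violates R4
A4: violates R1,R2

{C4, E4, F4}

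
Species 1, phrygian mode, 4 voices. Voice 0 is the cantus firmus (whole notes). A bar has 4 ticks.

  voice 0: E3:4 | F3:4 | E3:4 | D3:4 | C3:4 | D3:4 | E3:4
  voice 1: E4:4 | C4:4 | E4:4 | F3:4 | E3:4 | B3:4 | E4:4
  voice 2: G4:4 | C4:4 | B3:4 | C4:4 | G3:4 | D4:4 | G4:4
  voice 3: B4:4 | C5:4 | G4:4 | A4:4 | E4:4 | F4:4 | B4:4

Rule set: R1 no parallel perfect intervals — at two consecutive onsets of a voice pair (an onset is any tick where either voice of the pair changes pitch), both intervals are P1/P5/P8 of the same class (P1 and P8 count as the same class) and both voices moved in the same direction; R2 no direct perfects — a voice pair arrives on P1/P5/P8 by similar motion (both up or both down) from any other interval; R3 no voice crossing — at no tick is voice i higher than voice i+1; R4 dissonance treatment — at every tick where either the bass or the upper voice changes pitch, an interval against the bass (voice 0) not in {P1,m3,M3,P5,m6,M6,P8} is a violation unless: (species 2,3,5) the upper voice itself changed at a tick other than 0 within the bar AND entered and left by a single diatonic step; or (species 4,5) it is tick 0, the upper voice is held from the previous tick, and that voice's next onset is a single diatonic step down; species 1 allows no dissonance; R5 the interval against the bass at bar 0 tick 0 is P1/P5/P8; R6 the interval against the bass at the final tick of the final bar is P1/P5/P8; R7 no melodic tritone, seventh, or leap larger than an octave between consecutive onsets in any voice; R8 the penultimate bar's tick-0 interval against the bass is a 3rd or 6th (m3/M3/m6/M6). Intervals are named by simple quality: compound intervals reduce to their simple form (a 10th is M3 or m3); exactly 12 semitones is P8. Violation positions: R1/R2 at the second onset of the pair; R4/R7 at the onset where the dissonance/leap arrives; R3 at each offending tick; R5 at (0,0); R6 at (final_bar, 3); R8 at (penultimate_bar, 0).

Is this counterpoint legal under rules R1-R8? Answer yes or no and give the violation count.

No (19 violations)

bar 0: v0=E3 v1=E4 v2=G4 v3=B4 (P5)
bar 1: v0=F3 v1=C4 v2=C4 v3=C5 (P5)
bar 2: v0=E3 v1=E4 v2=B3 v3=G4 (m3)
bar 3: v0=D3 v1=F3 v2=C4 v3=A4 (P5)
bar 4: v0=C3 v1=E3 v2=G3 v3=E4 (M3)
bar 5: v0=D3 v1=B3 v2=D4 v3=F4 (m3)
bar 6: v0=E3 v1=E4 v2=G4 v3=B4 (P5)
  R5 @ bar0.0: opens on m3
  R1 @ bar1.0: E3/B4 P5 -> F3/C5 P5 similar
  R2 @ bar1.0: E4/G4 m3 -> C4/C4 P1 similar
  R1 @ bar2.0: F3/C4 P5 -> E3/B3 P5 similar
  R3 @ bar2.0: E4 above B3
  R3 @ bar2.1: E4 above B3
  R3 @ bar2.2: E4 above B3
  R3 @ bar2.3: E4 above B3
  R4 @ bar3.0: D3/C4 m7 untreated
  R7 @ bar3.0: E4->F3 leap 11st
  R2 @ bar4.0: D3/C4 m7 -> C3/G3 P5 similar
  R2 @ bar4.0: F3/A4 M3 -> E3/E4 P8 similar
  R2 @ bar5.0: C3/G3 P5 -> D3/D4 P8 similar
  R8 @ bar5.0: penult P8 not 3rd/6th
  R2 @ bar6.0: D3/B3 M6 -> E3/E4 P8 similar
  R2 @ bar6.0: D3/F4 m3 -> E3/B4 P5 similar
  R2 @ bar6.0: B3/F4 TT -> E4/B4 P5 similar
  R7 @ bar6.0: F4->B4 leap 6st
  R6 @ bar6.3: closes on m3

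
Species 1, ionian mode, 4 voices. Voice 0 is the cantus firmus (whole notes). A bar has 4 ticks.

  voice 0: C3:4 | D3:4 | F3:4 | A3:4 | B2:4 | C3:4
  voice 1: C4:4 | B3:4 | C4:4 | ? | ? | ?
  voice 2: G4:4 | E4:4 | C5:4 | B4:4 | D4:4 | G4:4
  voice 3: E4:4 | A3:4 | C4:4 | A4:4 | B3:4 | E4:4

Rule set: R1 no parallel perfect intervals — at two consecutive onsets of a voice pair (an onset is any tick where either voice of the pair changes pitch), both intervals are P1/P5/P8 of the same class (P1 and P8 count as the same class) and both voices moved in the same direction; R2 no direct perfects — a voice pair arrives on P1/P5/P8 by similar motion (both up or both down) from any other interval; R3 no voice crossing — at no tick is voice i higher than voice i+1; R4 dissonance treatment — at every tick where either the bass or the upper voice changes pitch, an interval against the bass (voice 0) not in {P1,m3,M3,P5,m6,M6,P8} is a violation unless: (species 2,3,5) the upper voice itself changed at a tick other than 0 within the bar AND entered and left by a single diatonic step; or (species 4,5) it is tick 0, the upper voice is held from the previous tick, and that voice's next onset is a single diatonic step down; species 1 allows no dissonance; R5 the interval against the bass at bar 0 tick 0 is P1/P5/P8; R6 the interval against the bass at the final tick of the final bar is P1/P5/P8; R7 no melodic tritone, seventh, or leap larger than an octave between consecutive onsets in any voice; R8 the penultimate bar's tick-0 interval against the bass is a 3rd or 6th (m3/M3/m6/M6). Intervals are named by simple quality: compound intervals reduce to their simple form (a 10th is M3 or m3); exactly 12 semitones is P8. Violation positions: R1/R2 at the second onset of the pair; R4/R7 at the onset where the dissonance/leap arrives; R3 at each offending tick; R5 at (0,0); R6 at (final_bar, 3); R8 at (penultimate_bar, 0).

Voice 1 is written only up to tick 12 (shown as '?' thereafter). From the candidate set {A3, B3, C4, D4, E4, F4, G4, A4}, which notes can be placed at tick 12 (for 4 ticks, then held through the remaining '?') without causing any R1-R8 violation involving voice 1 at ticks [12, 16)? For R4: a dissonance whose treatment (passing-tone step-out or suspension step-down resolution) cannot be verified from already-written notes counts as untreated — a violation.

{A3, C4, F4}

A3: legal
B3: violates R1,R4
C4: legal
D4: violates R2,R4
E4: violates R1
F4: legal
G4: violates R4
A4: violates R1,R2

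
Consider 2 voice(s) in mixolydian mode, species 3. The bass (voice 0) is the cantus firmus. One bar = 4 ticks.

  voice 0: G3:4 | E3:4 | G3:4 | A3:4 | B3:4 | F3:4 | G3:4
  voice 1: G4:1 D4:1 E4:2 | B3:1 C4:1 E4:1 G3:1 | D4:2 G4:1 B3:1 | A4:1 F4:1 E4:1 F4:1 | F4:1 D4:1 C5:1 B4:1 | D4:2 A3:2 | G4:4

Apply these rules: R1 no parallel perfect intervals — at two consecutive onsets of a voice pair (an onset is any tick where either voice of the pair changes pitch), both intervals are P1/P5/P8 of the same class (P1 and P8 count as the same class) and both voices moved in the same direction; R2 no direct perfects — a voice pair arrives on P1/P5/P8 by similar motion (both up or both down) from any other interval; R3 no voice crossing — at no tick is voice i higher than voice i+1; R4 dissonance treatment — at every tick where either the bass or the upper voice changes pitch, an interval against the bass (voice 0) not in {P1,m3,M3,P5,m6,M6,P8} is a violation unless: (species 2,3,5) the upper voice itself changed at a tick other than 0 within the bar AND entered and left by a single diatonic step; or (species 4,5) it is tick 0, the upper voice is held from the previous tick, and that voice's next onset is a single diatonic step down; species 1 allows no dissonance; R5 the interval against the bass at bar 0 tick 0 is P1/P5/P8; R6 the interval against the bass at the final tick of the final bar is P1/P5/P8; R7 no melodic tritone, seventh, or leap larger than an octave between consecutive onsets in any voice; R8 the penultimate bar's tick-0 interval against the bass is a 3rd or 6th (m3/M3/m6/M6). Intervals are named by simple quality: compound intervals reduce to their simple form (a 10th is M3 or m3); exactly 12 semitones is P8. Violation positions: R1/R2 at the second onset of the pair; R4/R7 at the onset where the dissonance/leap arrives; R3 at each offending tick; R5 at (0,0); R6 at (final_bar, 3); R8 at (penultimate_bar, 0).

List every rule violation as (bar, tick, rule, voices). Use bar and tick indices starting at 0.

(1, 0, R2, (0, 1))
(2, 0, R2, (0, 1))
(3, 0, R2, (0, 1))
(3, 0, R7, (1,))
(4, 0, R4, (0, 1))
(4, 2, R4, (0, 1))
(4, 2, R7, (1,))
(5, 0, R7, (0,))
(6, 0, R2, (0, 1))
(6, 0, R7, (1,))

bar 0: v0=G3 v1=G4 downbeat P8
bar 1: v0=E3 v1=B3 downbeat P5
bar 2: v0=G3 v1=D4 downbeat P5
bar 3: v0=A3 v1=A4 downbeat P8
bar 4: v0=B3 v1=F4 downbeat TT
bar 5: v0=F3 v1=D4 downbeat M6
bar 6: v0=G3 v1=G4 downbeat P8
  -> R2 @ bar 1 tick 0 v(0, 1): G3/E4 M6 -> E3/B3 P5 similar
  -> R2 @ bar 2 tick 0 v(0, 1): E3/G3 m3 -> G3/D4 P5 similar
  -> R2 @ bar 3 tick 0 v(0, 1): G3/B3 M3 -> A3/A4 P8 similar
  -> R7 @ bar 3 tick 0 v(1,): B3->A4 leap 10st
  -> R4 @ bar 4 tick 0 v(0, 1): B3/F4 TT untreated
  -> R4 @ bar 4 tick 2 v(0, 1): B3/C5 m2 untreated
  -> R7 @ bar 4 tick 2 v(1,): D4->C5 leap 10st
  -> R7 @ bar 5 tick 0 v(0,): B3->F3 leap 6st
  -> R2 @ bar 6 tick 0 v(0, 1): F3/A3 M3 -> G3/G4 P8 similar
  -> R7 @ bar 6 tick 0 v(1,): A3->G4 leap 10st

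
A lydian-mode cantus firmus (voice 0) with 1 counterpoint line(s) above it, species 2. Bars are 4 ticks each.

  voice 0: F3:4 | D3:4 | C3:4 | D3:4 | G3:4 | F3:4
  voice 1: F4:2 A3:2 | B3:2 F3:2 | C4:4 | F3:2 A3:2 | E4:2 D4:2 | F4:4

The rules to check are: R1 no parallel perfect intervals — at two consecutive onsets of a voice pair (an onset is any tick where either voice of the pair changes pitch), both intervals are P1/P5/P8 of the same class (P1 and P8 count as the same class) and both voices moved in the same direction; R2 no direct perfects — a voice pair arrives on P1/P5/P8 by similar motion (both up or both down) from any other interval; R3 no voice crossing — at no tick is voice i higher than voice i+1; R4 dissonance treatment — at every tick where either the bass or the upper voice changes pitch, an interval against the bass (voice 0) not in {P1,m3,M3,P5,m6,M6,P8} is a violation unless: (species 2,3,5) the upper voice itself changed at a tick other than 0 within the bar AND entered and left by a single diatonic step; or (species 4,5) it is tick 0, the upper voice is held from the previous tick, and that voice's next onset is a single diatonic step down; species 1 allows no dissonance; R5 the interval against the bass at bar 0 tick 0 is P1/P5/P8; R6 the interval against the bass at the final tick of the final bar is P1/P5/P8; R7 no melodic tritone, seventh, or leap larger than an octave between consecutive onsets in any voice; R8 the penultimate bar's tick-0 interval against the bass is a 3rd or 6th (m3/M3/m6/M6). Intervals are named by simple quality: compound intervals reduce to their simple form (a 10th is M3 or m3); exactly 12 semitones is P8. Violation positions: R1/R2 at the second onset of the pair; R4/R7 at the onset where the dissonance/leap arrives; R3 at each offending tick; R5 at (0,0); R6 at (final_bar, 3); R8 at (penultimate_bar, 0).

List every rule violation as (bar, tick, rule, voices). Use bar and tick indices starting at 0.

bar 0: v0=F3 v1=F4 downbeat P8
bar 1: v0=D3 v1=B3 downbeat M6
bar 2: v0=C3 v1=C4 downbeat P8
bar 3: v0=D3 v1=F3 downbeat m3
bar 4: v0=G3 v1=E4 downbeat M6
bar 5: v0=F3 v1=F4 downbeat P8
  -> R7 @ bar 1 tick 2 v(1,): B3->F3 leap 6st

(1, 2, R7, (1,))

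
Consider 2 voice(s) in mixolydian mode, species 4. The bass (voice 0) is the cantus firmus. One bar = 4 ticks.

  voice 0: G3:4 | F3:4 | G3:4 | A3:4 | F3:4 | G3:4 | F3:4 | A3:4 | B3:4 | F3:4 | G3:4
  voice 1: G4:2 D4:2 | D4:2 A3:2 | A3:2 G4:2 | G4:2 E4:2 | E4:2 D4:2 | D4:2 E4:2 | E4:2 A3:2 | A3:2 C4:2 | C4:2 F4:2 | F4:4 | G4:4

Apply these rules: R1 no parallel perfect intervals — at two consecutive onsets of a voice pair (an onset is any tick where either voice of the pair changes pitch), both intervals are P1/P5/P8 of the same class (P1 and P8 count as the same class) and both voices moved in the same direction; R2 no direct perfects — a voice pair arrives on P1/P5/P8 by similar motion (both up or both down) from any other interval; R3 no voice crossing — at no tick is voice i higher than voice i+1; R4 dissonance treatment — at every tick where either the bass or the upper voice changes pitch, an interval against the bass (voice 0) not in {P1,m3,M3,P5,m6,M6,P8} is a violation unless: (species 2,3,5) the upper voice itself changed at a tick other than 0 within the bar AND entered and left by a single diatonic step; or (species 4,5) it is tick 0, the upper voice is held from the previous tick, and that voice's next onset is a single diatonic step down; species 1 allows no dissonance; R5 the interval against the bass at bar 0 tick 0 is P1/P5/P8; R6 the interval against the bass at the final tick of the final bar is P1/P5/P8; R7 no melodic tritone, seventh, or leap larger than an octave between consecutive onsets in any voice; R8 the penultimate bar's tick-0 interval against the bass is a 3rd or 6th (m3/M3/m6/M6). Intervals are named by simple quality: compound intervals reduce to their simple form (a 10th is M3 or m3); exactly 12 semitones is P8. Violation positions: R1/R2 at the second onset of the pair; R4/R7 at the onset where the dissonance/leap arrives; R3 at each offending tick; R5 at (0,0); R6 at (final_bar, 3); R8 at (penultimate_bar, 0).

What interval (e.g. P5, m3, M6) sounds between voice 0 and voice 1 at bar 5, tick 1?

voice 0=G3 voice 1=D4 -> P5

P5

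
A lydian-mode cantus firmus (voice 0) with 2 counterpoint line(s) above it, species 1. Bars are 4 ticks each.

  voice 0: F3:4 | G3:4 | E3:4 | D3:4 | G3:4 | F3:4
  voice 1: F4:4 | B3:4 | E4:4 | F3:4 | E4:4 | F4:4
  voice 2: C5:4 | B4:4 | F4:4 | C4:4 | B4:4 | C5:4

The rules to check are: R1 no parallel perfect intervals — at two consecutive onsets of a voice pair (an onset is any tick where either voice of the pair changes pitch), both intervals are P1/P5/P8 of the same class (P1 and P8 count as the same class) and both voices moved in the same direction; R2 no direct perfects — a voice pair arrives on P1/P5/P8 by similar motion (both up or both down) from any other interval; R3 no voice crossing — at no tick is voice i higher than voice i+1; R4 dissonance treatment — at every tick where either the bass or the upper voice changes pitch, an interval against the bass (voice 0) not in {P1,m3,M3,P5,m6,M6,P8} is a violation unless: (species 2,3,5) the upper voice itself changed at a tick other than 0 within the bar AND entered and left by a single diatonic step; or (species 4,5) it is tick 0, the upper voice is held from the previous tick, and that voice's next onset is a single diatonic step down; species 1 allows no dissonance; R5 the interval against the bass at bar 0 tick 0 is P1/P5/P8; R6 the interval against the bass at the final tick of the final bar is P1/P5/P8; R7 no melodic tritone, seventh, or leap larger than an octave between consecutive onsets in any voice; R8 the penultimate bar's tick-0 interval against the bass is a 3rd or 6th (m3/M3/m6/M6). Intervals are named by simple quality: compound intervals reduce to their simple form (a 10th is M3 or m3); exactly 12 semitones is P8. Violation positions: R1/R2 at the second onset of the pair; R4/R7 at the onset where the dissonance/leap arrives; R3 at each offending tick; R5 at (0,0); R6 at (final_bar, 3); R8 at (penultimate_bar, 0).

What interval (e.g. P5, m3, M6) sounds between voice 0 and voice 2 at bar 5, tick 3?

voice 0=F3 voice 2=C5 -> P5

P5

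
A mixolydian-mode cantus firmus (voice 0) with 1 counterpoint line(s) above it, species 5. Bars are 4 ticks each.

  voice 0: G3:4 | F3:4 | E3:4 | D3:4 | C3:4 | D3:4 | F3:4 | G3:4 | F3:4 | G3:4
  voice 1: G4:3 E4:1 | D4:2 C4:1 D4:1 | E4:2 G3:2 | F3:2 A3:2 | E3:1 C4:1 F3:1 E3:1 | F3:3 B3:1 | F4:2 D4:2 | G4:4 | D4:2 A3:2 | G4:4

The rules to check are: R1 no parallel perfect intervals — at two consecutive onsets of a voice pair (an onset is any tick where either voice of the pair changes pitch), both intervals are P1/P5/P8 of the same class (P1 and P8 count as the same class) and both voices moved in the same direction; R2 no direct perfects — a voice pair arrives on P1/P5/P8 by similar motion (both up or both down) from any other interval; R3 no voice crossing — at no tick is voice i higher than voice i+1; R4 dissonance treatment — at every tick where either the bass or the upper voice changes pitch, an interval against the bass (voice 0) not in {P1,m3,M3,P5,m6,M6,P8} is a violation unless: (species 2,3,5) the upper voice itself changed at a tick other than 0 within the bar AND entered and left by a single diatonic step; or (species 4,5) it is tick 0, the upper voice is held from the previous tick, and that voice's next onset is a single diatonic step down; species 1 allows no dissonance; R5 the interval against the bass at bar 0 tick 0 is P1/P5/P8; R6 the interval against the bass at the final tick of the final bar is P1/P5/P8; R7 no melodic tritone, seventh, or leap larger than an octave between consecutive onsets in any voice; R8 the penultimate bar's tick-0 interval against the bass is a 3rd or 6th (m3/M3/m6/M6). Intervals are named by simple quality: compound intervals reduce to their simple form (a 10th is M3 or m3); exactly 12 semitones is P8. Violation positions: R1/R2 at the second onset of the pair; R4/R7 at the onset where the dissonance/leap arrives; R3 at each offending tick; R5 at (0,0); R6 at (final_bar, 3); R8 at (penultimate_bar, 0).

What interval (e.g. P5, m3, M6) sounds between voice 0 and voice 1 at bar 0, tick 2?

voice 0=G3 voice 1=G4 -> P8

P8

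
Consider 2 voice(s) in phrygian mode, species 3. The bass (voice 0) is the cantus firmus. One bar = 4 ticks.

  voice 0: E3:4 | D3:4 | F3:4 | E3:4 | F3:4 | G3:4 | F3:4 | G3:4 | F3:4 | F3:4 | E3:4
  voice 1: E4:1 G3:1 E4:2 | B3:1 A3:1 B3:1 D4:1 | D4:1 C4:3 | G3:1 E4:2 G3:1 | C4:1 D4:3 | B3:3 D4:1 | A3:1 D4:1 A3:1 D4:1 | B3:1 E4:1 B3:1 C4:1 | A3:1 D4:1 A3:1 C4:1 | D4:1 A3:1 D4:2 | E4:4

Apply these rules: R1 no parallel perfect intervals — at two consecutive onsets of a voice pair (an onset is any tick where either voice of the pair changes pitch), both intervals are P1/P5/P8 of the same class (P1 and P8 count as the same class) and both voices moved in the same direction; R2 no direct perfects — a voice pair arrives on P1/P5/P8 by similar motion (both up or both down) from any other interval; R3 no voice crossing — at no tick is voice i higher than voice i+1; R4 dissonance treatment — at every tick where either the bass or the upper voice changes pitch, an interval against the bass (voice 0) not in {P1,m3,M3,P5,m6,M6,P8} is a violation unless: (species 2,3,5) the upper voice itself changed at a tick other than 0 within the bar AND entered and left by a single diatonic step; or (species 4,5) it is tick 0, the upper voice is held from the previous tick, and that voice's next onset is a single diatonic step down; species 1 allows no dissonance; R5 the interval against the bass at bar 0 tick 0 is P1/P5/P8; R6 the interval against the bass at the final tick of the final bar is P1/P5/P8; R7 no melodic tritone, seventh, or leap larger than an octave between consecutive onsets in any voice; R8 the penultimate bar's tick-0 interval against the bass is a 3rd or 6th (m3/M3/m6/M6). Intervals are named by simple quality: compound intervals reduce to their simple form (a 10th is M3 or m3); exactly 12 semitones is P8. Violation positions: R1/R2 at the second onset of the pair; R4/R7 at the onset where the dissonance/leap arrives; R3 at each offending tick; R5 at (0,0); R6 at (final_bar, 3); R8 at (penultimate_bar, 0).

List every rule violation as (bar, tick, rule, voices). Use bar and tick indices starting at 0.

bar 0: v0=E3 v1=E4 downbeat P8
bar 1: v0=D3 v1=B3 downbeat M6
bar 2: v0=F3 v1=D4 downbeat M6
bar 3: v0=E3 v1=G3 downbeat m3
bar 4: v0=F3 v1=C4 downbeat P5
bar 5: v0=G3 v1=B3 downbeat M3
bar 6: v0=F3 v1=A3 downbeat M3
bar 7: v0=G3 v1=B3 downbeat M3
bar 8: v0=F3 v1=A3 downbeat M3
bar 9: v0=F3 v1=D4 downbeat M6
bar 10: v0=E3 v1=E4 downbeat P8
  -> R2 @ bar 4 tick 0 v(0, 1): E3/G3 m3 -> F3/C4 P5 similar
  -> R4 @ bar 7 tick 3 v(0, 1): G3/C4 P4 untreated

(4, 0, R2, (0, 1))
(7, 3, R4, (0, 1))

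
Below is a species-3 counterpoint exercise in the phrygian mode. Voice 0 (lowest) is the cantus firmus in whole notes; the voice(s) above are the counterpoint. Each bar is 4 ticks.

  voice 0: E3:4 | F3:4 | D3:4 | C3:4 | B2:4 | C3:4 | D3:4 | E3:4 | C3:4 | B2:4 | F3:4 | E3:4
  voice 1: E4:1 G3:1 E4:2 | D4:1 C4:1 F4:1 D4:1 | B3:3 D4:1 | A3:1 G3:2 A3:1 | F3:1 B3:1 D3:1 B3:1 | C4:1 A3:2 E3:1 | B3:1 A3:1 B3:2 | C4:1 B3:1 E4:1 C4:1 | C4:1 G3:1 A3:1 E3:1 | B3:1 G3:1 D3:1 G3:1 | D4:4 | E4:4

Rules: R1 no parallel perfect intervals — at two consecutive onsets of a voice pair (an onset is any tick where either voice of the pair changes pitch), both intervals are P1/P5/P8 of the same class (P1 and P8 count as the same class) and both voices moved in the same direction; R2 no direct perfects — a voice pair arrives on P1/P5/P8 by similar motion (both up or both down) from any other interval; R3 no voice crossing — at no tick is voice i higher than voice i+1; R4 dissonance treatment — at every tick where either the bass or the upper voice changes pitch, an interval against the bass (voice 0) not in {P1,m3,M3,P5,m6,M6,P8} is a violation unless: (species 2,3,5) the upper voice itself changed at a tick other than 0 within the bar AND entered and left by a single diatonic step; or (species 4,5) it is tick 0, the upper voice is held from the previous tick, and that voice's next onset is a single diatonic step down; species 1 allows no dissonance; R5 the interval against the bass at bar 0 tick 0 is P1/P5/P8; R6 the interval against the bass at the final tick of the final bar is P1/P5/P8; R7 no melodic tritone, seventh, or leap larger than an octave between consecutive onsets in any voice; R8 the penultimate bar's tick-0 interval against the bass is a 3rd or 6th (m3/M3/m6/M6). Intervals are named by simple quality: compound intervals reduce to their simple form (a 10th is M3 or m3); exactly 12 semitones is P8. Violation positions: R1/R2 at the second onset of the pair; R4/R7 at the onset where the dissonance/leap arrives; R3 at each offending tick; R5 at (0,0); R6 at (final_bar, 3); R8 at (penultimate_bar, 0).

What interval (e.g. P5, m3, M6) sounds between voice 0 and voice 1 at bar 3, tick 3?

voice 0=C3 voice 1=A3 -> M6

M6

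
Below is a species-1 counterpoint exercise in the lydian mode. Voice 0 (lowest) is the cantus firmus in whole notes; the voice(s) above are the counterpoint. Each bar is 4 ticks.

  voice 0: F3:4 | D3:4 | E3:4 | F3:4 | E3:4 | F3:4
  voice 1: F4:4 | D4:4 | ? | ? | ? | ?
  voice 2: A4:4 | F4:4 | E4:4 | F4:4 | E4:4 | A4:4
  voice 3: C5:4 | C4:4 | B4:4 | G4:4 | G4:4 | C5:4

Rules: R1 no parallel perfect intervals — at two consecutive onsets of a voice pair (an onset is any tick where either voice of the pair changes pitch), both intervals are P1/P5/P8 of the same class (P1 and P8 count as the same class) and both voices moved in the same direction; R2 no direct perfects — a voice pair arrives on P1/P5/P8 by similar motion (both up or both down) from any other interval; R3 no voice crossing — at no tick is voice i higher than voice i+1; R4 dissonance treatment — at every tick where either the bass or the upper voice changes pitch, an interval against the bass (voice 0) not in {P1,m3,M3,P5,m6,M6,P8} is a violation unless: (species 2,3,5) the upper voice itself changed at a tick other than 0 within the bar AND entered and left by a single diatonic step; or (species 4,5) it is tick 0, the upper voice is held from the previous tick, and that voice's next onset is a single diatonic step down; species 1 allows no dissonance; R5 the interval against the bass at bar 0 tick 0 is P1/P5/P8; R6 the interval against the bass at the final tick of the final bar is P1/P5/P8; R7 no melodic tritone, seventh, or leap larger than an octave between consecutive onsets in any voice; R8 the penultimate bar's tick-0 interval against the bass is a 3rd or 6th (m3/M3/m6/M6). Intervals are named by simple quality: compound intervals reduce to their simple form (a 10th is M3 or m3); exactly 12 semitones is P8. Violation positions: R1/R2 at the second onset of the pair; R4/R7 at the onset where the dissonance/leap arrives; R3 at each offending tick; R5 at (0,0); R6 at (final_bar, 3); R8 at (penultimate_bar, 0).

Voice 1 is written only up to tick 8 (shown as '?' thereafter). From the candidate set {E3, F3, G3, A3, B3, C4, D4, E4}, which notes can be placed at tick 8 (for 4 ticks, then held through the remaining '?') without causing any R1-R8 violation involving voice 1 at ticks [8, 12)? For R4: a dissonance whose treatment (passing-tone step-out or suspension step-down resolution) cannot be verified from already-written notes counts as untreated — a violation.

E3: violates R2,R7
F3: violates R4
G3: legal
A3: violates R2,R4
B3: legal
C4: legal
D4: violates R4
E4: violates R1,R2

{B3, C4, G3}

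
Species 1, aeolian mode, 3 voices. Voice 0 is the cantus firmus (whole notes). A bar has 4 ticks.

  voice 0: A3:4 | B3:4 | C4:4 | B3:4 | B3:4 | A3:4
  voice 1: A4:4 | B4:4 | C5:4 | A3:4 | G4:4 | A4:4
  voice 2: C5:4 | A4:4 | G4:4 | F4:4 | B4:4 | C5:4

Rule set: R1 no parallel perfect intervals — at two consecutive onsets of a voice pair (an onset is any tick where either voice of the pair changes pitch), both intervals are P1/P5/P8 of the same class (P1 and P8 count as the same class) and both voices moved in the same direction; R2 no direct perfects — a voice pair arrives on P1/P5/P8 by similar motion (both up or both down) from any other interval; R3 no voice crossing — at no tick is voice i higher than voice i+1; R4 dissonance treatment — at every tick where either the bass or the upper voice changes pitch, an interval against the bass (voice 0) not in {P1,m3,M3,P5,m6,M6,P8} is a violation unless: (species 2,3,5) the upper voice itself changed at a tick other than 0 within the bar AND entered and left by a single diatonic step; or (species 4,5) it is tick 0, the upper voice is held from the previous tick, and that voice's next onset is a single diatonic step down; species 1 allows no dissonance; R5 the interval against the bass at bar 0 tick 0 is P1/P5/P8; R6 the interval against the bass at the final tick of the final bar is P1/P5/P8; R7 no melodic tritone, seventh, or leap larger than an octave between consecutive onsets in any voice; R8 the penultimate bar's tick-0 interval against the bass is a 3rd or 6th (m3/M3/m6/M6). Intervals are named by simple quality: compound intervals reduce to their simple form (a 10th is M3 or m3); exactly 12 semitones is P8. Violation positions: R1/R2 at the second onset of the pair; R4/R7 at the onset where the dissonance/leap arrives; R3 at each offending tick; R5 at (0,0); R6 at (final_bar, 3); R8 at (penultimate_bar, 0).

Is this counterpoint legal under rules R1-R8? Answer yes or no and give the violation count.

No (23 violations)

bar 0: v0=A3 v1=A4 v2=C5 (m3)
bar 1: v0=B3 v1=B4 v2=A4 (m7)
bar 2: v0=C4 v1=C5 v2=G4 (P5)
bar 3: v0=B3 v1=A3 v2=F4 (TT)
bar 4: v0=B3 v1=G4 v2=B4 (P8)
bar 5: v0=A3 v1=A4 v2=C5 (m3)
  R5 @ bar0.0: opens on m3
  R1 @ bar1.0: A3/A4 P8 -> B3/B4 P8 similar
  R3 @ bar1.0: B4 above A4
  R4 @ bar1.0: B3/A4 m7 untreated
  R3 @ bar1.1: B4 above A4
  R3 @ bar1.2: B4 above A4
  R3 @ bar1.3: B4 above A4
  R1 @ bar2.0: B3/B4 P8 -> C4/C5 P8 similar
  R3 @ bar2.0: C5 above G4
  R3 @ bar2.1: C5 above G4
  R3 @ bar2.2: C5 above G4
  R3 @ bar2.3: C5 above G4
  R3 @ bar3.0: B3 above A3
  R4 @ bar3.0: B3/A3 M2 untreated
  R4 @ bar3.0: B3/F4 TT untreated
  R7 @ bar3.0: C5->A3 leap 15st
  R3 @ bar3.1: B3 above A3
  R3 @ bar3.2: B3 above A3
  R3 @ bar3.3: B3 above A3
  R7 @ bar4.0: A3->G4 leap 10st
  R7 @ bar4.0: F4->B4 leap 6st
  R8 @ bar4.0: penult P8 not 3rd/6th
  R6 @ bar5.3: closes on m3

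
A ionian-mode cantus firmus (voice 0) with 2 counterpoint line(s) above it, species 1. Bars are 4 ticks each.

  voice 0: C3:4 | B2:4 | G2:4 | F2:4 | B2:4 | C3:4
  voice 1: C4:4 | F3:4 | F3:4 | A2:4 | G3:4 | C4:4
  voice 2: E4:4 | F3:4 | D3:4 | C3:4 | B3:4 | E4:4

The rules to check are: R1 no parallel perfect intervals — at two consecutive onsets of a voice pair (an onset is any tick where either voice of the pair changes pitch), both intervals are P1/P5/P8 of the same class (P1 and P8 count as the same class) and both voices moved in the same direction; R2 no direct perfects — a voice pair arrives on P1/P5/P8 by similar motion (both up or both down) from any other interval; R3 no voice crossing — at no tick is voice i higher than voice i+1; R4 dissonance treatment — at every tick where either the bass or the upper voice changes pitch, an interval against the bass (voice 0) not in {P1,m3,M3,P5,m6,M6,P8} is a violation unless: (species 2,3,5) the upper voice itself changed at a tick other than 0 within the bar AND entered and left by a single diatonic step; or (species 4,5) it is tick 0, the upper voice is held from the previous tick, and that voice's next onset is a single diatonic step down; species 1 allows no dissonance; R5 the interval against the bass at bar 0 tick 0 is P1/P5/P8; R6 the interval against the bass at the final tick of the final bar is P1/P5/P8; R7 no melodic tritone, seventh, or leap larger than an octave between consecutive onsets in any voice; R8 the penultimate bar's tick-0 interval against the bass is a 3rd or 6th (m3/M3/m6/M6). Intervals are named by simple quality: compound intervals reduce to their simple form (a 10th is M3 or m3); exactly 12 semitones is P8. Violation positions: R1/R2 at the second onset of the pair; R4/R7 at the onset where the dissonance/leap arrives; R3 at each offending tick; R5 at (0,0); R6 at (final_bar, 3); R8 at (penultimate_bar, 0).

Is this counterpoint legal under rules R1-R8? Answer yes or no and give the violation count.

bar 0: v0=C3 v1=C4 v2=E4 (M3)
bar 1: v0=B2 v1=F3 v2=F3 (TT)
bar 2: v0=G2 v1=F3 v2=D3 (P5)
bar 3: v0=F2 v1=A2 v2=C3 (P5)
bar 4: v0=B2 v1=G3 v2=B3 (P8)
bar 5: v0=C3 v1=C4 v2=E4 (M3)
  R5 @ bar0.0: opens on M3
  R2 @ bar1.0: C4/E4 M3 -> F3/F3 P1 similar
  R4 @ bar1.0: B2/F3 TT untreated
  R4 @ bar1.0: B2/F3 TT untreated
  R7 @ bar1.0: E4->F3 leap 11st
  R2 @ bar2.0: B2/F3 TT -> G2/D3 P5 similar
  R3 @ bar2.0: F3 above D3
  R4 @ bar2.0: G2/F3 m7 untreated
  R3 @ bar2.1: F3 above D3
  R3 @ bar2.2: F3 above D3
  R3 @ bar2.3: F3 above D3
  R1 @ bar3.0: G2/D3 P5 -> F2/C3 P5 similar
  R2 @ bar4.0: F2/C3 P5 -> B2/B3 P8 similar
  R7 @ bar4.0: F2->B2 leap 6st
  R7 @ bar4.0: A2->G3 leap 10st
  R7 @ bar4.0: C3->B3 leap 11st
  R8 @ bar4.0: penult P8 not 3rd/6th
  R2 @ bar5.0: B2/G3 m6 -> C3/C4 P8 similar
  R6 @ bar5.3: closes on M3

No (19 violations)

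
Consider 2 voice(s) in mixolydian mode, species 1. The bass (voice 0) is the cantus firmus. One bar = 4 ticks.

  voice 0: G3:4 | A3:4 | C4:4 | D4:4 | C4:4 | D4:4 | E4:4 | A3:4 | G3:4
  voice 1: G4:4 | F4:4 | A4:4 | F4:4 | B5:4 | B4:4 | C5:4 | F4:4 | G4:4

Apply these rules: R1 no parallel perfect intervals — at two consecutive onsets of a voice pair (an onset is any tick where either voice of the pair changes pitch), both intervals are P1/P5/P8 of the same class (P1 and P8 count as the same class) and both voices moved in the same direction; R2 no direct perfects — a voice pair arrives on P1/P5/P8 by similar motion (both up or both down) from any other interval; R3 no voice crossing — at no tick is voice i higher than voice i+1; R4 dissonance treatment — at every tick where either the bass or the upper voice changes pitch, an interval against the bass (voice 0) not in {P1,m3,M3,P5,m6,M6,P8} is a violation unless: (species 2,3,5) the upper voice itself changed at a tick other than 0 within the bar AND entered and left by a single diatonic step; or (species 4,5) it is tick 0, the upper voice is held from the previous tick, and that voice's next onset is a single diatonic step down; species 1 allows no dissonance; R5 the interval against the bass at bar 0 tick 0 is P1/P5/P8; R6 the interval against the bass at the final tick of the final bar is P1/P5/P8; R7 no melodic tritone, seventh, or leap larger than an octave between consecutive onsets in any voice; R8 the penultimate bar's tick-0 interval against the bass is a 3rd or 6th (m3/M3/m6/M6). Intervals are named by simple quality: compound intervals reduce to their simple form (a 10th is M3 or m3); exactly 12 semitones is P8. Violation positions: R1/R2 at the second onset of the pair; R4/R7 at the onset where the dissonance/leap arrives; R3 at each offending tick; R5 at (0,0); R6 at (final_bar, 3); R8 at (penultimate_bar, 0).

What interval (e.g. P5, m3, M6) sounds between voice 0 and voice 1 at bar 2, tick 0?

voice 0=C4 voice 1=A4 -> M6

M6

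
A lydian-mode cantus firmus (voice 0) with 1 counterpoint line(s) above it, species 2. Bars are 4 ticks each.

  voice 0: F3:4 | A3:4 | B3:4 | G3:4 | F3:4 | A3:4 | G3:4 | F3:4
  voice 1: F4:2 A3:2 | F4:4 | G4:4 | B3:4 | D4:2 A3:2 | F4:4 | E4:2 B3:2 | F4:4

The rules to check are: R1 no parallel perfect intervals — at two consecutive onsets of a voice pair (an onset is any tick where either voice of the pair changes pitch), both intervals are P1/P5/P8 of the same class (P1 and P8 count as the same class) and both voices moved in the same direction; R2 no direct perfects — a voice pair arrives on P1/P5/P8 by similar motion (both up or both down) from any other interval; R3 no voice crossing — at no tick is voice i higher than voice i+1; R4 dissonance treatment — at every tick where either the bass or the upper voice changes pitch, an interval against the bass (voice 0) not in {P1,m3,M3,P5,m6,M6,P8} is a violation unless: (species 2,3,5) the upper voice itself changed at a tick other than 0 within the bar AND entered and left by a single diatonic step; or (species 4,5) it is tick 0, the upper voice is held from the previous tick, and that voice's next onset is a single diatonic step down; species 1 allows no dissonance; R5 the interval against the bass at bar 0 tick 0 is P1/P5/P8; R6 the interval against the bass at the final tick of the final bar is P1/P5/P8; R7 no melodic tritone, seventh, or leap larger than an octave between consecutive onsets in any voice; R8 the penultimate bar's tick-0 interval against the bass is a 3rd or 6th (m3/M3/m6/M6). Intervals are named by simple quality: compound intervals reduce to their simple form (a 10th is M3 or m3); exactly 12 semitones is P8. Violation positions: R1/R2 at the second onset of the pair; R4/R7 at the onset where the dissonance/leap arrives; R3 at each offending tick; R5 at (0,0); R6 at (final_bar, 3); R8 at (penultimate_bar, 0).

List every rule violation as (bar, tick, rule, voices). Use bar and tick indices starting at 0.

bar 0: v0=F3 v1=F4 downbeat P8
bar 1: v0=A3 v1=F4 downbeat m6
bar 2: v0=B3 v1=G4 downbeat m6
bar 3: v0=G3 v1=B3 downbeat M3
bar 4: v0=F3 v1=D4 downbeat M6
bar 5: v0=A3 v1=F4 downbeat m6
bar 6: v0=G3 v1=E4 downbeat M6
bar 7: v0=F3 v1=F4 downbeat P8
  -> R7 @ bar 7 tick 0 v(1,): B3->F4 leap 6st

(7, 0, R7, (1,))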